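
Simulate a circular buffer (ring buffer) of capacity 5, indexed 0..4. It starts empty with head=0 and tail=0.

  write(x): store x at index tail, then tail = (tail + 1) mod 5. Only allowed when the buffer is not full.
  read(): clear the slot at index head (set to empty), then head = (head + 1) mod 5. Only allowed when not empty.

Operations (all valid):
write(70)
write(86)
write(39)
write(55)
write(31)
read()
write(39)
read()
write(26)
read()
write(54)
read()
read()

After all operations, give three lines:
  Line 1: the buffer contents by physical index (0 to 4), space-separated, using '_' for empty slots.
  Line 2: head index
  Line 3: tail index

write(70): buf=[70 _ _ _ _], head=0, tail=1, size=1
write(86): buf=[70 86 _ _ _], head=0, tail=2, size=2
write(39): buf=[70 86 39 _ _], head=0, tail=3, size=3
write(55): buf=[70 86 39 55 _], head=0, tail=4, size=4
write(31): buf=[70 86 39 55 31], head=0, tail=0, size=5
read(): buf=[_ 86 39 55 31], head=1, tail=0, size=4
write(39): buf=[39 86 39 55 31], head=1, tail=1, size=5
read(): buf=[39 _ 39 55 31], head=2, tail=1, size=4
write(26): buf=[39 26 39 55 31], head=2, tail=2, size=5
read(): buf=[39 26 _ 55 31], head=3, tail=2, size=4
write(54): buf=[39 26 54 55 31], head=3, tail=3, size=5
read(): buf=[39 26 54 _ 31], head=4, tail=3, size=4
read(): buf=[39 26 54 _ _], head=0, tail=3, size=3

Answer: 39 26 54 _ _
0
3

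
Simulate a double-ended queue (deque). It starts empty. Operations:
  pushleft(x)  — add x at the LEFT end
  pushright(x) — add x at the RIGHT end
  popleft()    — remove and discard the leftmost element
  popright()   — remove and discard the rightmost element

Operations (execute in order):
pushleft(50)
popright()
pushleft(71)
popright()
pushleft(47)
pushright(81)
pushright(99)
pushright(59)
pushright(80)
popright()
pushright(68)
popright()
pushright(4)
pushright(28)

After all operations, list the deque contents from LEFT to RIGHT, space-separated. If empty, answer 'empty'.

pushleft(50): [50]
popright(): []
pushleft(71): [71]
popright(): []
pushleft(47): [47]
pushright(81): [47, 81]
pushright(99): [47, 81, 99]
pushright(59): [47, 81, 99, 59]
pushright(80): [47, 81, 99, 59, 80]
popright(): [47, 81, 99, 59]
pushright(68): [47, 81, 99, 59, 68]
popright(): [47, 81, 99, 59]
pushright(4): [47, 81, 99, 59, 4]
pushright(28): [47, 81, 99, 59, 4, 28]

Answer: 47 81 99 59 4 28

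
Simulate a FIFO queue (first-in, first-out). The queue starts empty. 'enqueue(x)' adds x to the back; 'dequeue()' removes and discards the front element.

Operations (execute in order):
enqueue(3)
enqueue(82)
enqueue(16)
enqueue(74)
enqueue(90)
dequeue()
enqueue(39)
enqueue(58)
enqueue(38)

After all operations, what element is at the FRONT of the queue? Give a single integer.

enqueue(3): queue = [3]
enqueue(82): queue = [3, 82]
enqueue(16): queue = [3, 82, 16]
enqueue(74): queue = [3, 82, 16, 74]
enqueue(90): queue = [3, 82, 16, 74, 90]
dequeue(): queue = [82, 16, 74, 90]
enqueue(39): queue = [82, 16, 74, 90, 39]
enqueue(58): queue = [82, 16, 74, 90, 39, 58]
enqueue(38): queue = [82, 16, 74, 90, 39, 58, 38]

Answer: 82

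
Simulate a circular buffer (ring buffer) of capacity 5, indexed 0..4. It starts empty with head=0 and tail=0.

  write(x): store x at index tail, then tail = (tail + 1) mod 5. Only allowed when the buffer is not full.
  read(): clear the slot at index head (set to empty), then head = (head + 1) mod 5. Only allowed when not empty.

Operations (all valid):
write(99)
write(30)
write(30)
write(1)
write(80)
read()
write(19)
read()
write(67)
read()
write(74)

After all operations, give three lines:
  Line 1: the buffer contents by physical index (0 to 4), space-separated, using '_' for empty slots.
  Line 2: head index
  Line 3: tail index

Answer: 19 67 74 1 80
3
3

Derivation:
write(99): buf=[99 _ _ _ _], head=0, tail=1, size=1
write(30): buf=[99 30 _ _ _], head=0, tail=2, size=2
write(30): buf=[99 30 30 _ _], head=0, tail=3, size=3
write(1): buf=[99 30 30 1 _], head=0, tail=4, size=4
write(80): buf=[99 30 30 1 80], head=0, tail=0, size=5
read(): buf=[_ 30 30 1 80], head=1, tail=0, size=4
write(19): buf=[19 30 30 1 80], head=1, tail=1, size=5
read(): buf=[19 _ 30 1 80], head=2, tail=1, size=4
write(67): buf=[19 67 30 1 80], head=2, tail=2, size=5
read(): buf=[19 67 _ 1 80], head=3, tail=2, size=4
write(74): buf=[19 67 74 1 80], head=3, tail=3, size=5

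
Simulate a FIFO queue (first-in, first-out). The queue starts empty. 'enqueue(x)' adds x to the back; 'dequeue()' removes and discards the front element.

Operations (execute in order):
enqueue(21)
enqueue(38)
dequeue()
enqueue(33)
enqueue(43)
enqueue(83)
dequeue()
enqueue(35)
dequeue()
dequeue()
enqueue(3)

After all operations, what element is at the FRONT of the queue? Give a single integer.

enqueue(21): queue = [21]
enqueue(38): queue = [21, 38]
dequeue(): queue = [38]
enqueue(33): queue = [38, 33]
enqueue(43): queue = [38, 33, 43]
enqueue(83): queue = [38, 33, 43, 83]
dequeue(): queue = [33, 43, 83]
enqueue(35): queue = [33, 43, 83, 35]
dequeue(): queue = [43, 83, 35]
dequeue(): queue = [83, 35]
enqueue(3): queue = [83, 35, 3]

Answer: 83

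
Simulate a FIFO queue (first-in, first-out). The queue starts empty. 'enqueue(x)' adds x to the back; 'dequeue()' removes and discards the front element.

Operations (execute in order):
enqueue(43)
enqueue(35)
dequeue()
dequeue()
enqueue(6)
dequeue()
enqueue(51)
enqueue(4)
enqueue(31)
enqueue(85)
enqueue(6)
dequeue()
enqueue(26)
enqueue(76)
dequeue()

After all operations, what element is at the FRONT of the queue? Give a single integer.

Answer: 31

Derivation:
enqueue(43): queue = [43]
enqueue(35): queue = [43, 35]
dequeue(): queue = [35]
dequeue(): queue = []
enqueue(6): queue = [6]
dequeue(): queue = []
enqueue(51): queue = [51]
enqueue(4): queue = [51, 4]
enqueue(31): queue = [51, 4, 31]
enqueue(85): queue = [51, 4, 31, 85]
enqueue(6): queue = [51, 4, 31, 85, 6]
dequeue(): queue = [4, 31, 85, 6]
enqueue(26): queue = [4, 31, 85, 6, 26]
enqueue(76): queue = [4, 31, 85, 6, 26, 76]
dequeue(): queue = [31, 85, 6, 26, 76]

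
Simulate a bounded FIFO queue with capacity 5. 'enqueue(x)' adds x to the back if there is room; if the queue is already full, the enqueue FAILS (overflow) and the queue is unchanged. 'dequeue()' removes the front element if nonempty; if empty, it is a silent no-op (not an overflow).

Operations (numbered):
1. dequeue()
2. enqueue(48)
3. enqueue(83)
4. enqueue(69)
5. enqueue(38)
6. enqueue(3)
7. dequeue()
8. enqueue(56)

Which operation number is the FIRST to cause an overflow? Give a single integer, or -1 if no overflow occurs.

Answer: -1

Derivation:
1. dequeue(): empty, no-op, size=0
2. enqueue(48): size=1
3. enqueue(83): size=2
4. enqueue(69): size=3
5. enqueue(38): size=4
6. enqueue(3): size=5
7. dequeue(): size=4
8. enqueue(56): size=5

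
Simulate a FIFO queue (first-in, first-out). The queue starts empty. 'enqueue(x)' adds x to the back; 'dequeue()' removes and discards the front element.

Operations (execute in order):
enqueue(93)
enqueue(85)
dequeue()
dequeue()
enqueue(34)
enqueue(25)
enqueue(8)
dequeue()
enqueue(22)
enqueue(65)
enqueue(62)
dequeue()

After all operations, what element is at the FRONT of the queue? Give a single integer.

enqueue(93): queue = [93]
enqueue(85): queue = [93, 85]
dequeue(): queue = [85]
dequeue(): queue = []
enqueue(34): queue = [34]
enqueue(25): queue = [34, 25]
enqueue(8): queue = [34, 25, 8]
dequeue(): queue = [25, 8]
enqueue(22): queue = [25, 8, 22]
enqueue(65): queue = [25, 8, 22, 65]
enqueue(62): queue = [25, 8, 22, 65, 62]
dequeue(): queue = [8, 22, 65, 62]

Answer: 8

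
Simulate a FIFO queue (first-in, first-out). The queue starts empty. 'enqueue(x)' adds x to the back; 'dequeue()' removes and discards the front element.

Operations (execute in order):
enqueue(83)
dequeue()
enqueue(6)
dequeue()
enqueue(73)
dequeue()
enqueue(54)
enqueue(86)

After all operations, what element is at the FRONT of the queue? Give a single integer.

Answer: 54

Derivation:
enqueue(83): queue = [83]
dequeue(): queue = []
enqueue(6): queue = [6]
dequeue(): queue = []
enqueue(73): queue = [73]
dequeue(): queue = []
enqueue(54): queue = [54]
enqueue(86): queue = [54, 86]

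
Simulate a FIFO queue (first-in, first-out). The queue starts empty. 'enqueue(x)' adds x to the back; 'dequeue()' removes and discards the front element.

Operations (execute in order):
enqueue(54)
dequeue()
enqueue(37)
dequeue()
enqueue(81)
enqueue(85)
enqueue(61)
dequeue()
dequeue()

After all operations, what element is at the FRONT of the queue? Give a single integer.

enqueue(54): queue = [54]
dequeue(): queue = []
enqueue(37): queue = [37]
dequeue(): queue = []
enqueue(81): queue = [81]
enqueue(85): queue = [81, 85]
enqueue(61): queue = [81, 85, 61]
dequeue(): queue = [85, 61]
dequeue(): queue = [61]

Answer: 61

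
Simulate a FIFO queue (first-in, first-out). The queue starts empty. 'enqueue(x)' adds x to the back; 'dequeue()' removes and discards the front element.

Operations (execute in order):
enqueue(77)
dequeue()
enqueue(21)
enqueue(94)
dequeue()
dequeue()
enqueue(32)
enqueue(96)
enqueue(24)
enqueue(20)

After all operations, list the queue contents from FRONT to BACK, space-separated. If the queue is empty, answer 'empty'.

enqueue(77): [77]
dequeue(): []
enqueue(21): [21]
enqueue(94): [21, 94]
dequeue(): [94]
dequeue(): []
enqueue(32): [32]
enqueue(96): [32, 96]
enqueue(24): [32, 96, 24]
enqueue(20): [32, 96, 24, 20]

Answer: 32 96 24 20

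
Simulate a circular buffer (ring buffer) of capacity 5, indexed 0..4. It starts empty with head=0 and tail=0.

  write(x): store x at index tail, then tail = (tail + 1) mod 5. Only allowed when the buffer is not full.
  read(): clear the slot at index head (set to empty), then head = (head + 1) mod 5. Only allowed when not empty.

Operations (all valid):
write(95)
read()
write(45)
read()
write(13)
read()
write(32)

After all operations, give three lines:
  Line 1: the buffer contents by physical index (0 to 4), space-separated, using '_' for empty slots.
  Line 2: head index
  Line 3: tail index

write(95): buf=[95 _ _ _ _], head=0, tail=1, size=1
read(): buf=[_ _ _ _ _], head=1, tail=1, size=0
write(45): buf=[_ 45 _ _ _], head=1, tail=2, size=1
read(): buf=[_ _ _ _ _], head=2, tail=2, size=0
write(13): buf=[_ _ 13 _ _], head=2, tail=3, size=1
read(): buf=[_ _ _ _ _], head=3, tail=3, size=0
write(32): buf=[_ _ _ 32 _], head=3, tail=4, size=1

Answer: _ _ _ 32 _
3
4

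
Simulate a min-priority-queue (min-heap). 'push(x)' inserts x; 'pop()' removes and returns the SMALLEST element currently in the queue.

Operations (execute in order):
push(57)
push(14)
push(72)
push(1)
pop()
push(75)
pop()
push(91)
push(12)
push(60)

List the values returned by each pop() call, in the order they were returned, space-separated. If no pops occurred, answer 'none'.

Answer: 1 14

Derivation:
push(57): heap contents = [57]
push(14): heap contents = [14, 57]
push(72): heap contents = [14, 57, 72]
push(1): heap contents = [1, 14, 57, 72]
pop() → 1: heap contents = [14, 57, 72]
push(75): heap contents = [14, 57, 72, 75]
pop() → 14: heap contents = [57, 72, 75]
push(91): heap contents = [57, 72, 75, 91]
push(12): heap contents = [12, 57, 72, 75, 91]
push(60): heap contents = [12, 57, 60, 72, 75, 91]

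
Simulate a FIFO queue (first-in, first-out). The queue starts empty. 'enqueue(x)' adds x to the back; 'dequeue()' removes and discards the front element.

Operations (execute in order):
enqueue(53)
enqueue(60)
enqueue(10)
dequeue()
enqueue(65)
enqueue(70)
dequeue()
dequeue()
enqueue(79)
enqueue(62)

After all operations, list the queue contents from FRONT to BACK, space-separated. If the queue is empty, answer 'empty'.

enqueue(53): [53]
enqueue(60): [53, 60]
enqueue(10): [53, 60, 10]
dequeue(): [60, 10]
enqueue(65): [60, 10, 65]
enqueue(70): [60, 10, 65, 70]
dequeue(): [10, 65, 70]
dequeue(): [65, 70]
enqueue(79): [65, 70, 79]
enqueue(62): [65, 70, 79, 62]

Answer: 65 70 79 62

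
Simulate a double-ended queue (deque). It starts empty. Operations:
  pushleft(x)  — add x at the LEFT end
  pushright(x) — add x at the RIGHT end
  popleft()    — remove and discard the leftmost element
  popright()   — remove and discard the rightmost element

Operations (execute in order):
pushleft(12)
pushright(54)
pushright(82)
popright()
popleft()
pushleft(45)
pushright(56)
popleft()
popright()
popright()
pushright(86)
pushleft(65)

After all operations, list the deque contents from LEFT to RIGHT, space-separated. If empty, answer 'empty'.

Answer: 65 86

Derivation:
pushleft(12): [12]
pushright(54): [12, 54]
pushright(82): [12, 54, 82]
popright(): [12, 54]
popleft(): [54]
pushleft(45): [45, 54]
pushright(56): [45, 54, 56]
popleft(): [54, 56]
popright(): [54]
popright(): []
pushright(86): [86]
pushleft(65): [65, 86]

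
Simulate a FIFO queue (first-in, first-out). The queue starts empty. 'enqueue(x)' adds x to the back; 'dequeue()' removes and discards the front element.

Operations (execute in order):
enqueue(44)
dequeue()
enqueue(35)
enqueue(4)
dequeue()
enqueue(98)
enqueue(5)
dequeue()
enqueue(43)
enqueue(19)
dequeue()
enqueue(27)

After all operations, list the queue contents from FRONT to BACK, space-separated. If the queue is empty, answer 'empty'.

enqueue(44): [44]
dequeue(): []
enqueue(35): [35]
enqueue(4): [35, 4]
dequeue(): [4]
enqueue(98): [4, 98]
enqueue(5): [4, 98, 5]
dequeue(): [98, 5]
enqueue(43): [98, 5, 43]
enqueue(19): [98, 5, 43, 19]
dequeue(): [5, 43, 19]
enqueue(27): [5, 43, 19, 27]

Answer: 5 43 19 27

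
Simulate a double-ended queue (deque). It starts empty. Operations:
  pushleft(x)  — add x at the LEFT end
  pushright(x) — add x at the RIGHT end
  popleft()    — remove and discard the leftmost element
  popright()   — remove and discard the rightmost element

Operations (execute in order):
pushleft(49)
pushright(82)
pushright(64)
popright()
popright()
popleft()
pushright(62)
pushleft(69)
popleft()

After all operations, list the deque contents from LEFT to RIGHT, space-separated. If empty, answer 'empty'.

Answer: 62

Derivation:
pushleft(49): [49]
pushright(82): [49, 82]
pushright(64): [49, 82, 64]
popright(): [49, 82]
popright(): [49]
popleft(): []
pushright(62): [62]
pushleft(69): [69, 62]
popleft(): [62]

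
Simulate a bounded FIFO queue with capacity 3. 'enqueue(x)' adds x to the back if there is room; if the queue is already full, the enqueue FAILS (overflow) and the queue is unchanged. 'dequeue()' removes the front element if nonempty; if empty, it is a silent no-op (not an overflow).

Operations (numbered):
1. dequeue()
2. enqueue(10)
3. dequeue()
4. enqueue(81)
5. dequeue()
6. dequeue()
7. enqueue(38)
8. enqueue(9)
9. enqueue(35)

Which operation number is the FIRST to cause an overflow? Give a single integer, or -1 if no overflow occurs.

1. dequeue(): empty, no-op, size=0
2. enqueue(10): size=1
3. dequeue(): size=0
4. enqueue(81): size=1
5. dequeue(): size=0
6. dequeue(): empty, no-op, size=0
7. enqueue(38): size=1
8. enqueue(9): size=2
9. enqueue(35): size=3

Answer: -1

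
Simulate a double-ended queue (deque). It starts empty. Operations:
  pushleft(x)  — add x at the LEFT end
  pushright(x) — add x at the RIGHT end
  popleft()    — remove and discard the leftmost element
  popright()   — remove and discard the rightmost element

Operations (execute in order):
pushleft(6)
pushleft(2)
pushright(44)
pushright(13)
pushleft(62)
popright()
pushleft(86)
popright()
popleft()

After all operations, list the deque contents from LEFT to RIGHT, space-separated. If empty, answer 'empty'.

pushleft(6): [6]
pushleft(2): [2, 6]
pushright(44): [2, 6, 44]
pushright(13): [2, 6, 44, 13]
pushleft(62): [62, 2, 6, 44, 13]
popright(): [62, 2, 6, 44]
pushleft(86): [86, 62, 2, 6, 44]
popright(): [86, 62, 2, 6]
popleft(): [62, 2, 6]

Answer: 62 2 6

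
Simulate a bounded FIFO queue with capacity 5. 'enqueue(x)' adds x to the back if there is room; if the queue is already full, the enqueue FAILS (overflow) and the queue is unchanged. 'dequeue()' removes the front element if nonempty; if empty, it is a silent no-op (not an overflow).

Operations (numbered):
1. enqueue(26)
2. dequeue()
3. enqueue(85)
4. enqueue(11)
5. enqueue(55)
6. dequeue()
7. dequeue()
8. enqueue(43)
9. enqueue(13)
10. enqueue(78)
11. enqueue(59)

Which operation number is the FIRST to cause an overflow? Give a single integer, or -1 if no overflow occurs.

Answer: -1

Derivation:
1. enqueue(26): size=1
2. dequeue(): size=0
3. enqueue(85): size=1
4. enqueue(11): size=2
5. enqueue(55): size=3
6. dequeue(): size=2
7. dequeue(): size=1
8. enqueue(43): size=2
9. enqueue(13): size=3
10. enqueue(78): size=4
11. enqueue(59): size=5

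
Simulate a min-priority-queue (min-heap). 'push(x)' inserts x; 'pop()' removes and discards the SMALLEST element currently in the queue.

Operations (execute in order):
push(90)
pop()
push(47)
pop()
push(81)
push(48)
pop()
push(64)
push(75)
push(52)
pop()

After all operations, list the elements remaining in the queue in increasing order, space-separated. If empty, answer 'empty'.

push(90): heap contents = [90]
pop() → 90: heap contents = []
push(47): heap contents = [47]
pop() → 47: heap contents = []
push(81): heap contents = [81]
push(48): heap contents = [48, 81]
pop() → 48: heap contents = [81]
push(64): heap contents = [64, 81]
push(75): heap contents = [64, 75, 81]
push(52): heap contents = [52, 64, 75, 81]
pop() → 52: heap contents = [64, 75, 81]

Answer: 64 75 81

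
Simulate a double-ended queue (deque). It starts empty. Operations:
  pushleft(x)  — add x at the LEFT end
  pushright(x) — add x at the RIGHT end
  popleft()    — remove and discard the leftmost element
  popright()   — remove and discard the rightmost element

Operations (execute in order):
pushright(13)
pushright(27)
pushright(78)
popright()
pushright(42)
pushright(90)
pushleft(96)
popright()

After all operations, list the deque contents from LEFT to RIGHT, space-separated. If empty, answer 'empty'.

pushright(13): [13]
pushright(27): [13, 27]
pushright(78): [13, 27, 78]
popright(): [13, 27]
pushright(42): [13, 27, 42]
pushright(90): [13, 27, 42, 90]
pushleft(96): [96, 13, 27, 42, 90]
popright(): [96, 13, 27, 42]

Answer: 96 13 27 42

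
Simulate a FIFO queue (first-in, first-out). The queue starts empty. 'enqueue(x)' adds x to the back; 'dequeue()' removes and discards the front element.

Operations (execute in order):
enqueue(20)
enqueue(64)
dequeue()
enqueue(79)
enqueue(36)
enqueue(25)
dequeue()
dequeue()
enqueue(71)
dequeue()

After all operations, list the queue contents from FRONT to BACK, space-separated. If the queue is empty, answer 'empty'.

Answer: 25 71

Derivation:
enqueue(20): [20]
enqueue(64): [20, 64]
dequeue(): [64]
enqueue(79): [64, 79]
enqueue(36): [64, 79, 36]
enqueue(25): [64, 79, 36, 25]
dequeue(): [79, 36, 25]
dequeue(): [36, 25]
enqueue(71): [36, 25, 71]
dequeue(): [25, 71]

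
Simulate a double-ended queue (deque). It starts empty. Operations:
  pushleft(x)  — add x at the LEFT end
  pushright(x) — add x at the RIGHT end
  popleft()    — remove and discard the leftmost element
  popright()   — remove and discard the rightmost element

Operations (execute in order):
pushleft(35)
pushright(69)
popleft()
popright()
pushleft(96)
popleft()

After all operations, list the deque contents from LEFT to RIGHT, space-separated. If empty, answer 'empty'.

pushleft(35): [35]
pushright(69): [35, 69]
popleft(): [69]
popright(): []
pushleft(96): [96]
popleft(): []

Answer: empty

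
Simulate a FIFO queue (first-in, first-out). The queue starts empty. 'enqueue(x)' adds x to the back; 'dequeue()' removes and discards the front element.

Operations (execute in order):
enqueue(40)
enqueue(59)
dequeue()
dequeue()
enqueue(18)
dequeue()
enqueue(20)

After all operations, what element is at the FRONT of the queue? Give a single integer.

Answer: 20

Derivation:
enqueue(40): queue = [40]
enqueue(59): queue = [40, 59]
dequeue(): queue = [59]
dequeue(): queue = []
enqueue(18): queue = [18]
dequeue(): queue = []
enqueue(20): queue = [20]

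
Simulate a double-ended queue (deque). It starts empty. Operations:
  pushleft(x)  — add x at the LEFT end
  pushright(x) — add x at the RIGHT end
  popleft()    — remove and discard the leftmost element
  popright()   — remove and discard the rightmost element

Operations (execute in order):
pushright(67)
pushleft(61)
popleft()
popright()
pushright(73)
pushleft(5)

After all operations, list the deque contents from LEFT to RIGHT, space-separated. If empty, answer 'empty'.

Answer: 5 73

Derivation:
pushright(67): [67]
pushleft(61): [61, 67]
popleft(): [67]
popright(): []
pushright(73): [73]
pushleft(5): [5, 73]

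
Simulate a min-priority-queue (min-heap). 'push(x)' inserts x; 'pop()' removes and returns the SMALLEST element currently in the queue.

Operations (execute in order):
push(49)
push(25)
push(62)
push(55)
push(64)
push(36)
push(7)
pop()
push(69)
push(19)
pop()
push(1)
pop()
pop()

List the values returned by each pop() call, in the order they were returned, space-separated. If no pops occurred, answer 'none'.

push(49): heap contents = [49]
push(25): heap contents = [25, 49]
push(62): heap contents = [25, 49, 62]
push(55): heap contents = [25, 49, 55, 62]
push(64): heap contents = [25, 49, 55, 62, 64]
push(36): heap contents = [25, 36, 49, 55, 62, 64]
push(7): heap contents = [7, 25, 36, 49, 55, 62, 64]
pop() → 7: heap contents = [25, 36, 49, 55, 62, 64]
push(69): heap contents = [25, 36, 49, 55, 62, 64, 69]
push(19): heap contents = [19, 25, 36, 49, 55, 62, 64, 69]
pop() → 19: heap contents = [25, 36, 49, 55, 62, 64, 69]
push(1): heap contents = [1, 25, 36, 49, 55, 62, 64, 69]
pop() → 1: heap contents = [25, 36, 49, 55, 62, 64, 69]
pop() → 25: heap contents = [36, 49, 55, 62, 64, 69]

Answer: 7 19 1 25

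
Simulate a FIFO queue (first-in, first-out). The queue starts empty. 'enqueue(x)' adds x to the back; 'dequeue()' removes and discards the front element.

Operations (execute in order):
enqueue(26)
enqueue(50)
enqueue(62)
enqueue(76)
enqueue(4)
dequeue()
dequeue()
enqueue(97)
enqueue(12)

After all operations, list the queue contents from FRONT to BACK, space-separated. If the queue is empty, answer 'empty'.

Answer: 62 76 4 97 12

Derivation:
enqueue(26): [26]
enqueue(50): [26, 50]
enqueue(62): [26, 50, 62]
enqueue(76): [26, 50, 62, 76]
enqueue(4): [26, 50, 62, 76, 4]
dequeue(): [50, 62, 76, 4]
dequeue(): [62, 76, 4]
enqueue(97): [62, 76, 4, 97]
enqueue(12): [62, 76, 4, 97, 12]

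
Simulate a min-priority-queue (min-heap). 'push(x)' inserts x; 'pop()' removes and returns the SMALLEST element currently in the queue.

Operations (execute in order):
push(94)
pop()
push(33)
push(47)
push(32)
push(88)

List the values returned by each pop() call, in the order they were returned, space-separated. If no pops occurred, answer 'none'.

Answer: 94

Derivation:
push(94): heap contents = [94]
pop() → 94: heap contents = []
push(33): heap contents = [33]
push(47): heap contents = [33, 47]
push(32): heap contents = [32, 33, 47]
push(88): heap contents = [32, 33, 47, 88]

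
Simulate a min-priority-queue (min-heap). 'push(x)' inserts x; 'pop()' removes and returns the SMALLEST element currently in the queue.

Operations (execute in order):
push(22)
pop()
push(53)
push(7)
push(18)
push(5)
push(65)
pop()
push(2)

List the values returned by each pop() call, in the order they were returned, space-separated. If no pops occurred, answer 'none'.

push(22): heap contents = [22]
pop() → 22: heap contents = []
push(53): heap contents = [53]
push(7): heap contents = [7, 53]
push(18): heap contents = [7, 18, 53]
push(5): heap contents = [5, 7, 18, 53]
push(65): heap contents = [5, 7, 18, 53, 65]
pop() → 5: heap contents = [7, 18, 53, 65]
push(2): heap contents = [2, 7, 18, 53, 65]

Answer: 22 5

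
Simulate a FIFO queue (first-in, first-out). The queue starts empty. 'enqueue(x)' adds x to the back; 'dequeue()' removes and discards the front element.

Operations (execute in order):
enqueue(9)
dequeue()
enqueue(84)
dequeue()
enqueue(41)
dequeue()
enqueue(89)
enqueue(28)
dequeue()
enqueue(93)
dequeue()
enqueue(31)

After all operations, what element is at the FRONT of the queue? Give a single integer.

Answer: 93

Derivation:
enqueue(9): queue = [9]
dequeue(): queue = []
enqueue(84): queue = [84]
dequeue(): queue = []
enqueue(41): queue = [41]
dequeue(): queue = []
enqueue(89): queue = [89]
enqueue(28): queue = [89, 28]
dequeue(): queue = [28]
enqueue(93): queue = [28, 93]
dequeue(): queue = [93]
enqueue(31): queue = [93, 31]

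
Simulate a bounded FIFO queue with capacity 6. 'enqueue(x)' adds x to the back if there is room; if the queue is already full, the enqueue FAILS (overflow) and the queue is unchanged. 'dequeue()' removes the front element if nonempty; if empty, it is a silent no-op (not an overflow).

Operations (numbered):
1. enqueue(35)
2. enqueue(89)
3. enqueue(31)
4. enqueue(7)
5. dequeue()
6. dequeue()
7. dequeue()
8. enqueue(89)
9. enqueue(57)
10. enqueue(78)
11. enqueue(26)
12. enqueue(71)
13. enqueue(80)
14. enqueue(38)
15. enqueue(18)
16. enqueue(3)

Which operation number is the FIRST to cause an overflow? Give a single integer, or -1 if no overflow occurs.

Answer: 13

Derivation:
1. enqueue(35): size=1
2. enqueue(89): size=2
3. enqueue(31): size=3
4. enqueue(7): size=4
5. dequeue(): size=3
6. dequeue(): size=2
7. dequeue(): size=1
8. enqueue(89): size=2
9. enqueue(57): size=3
10. enqueue(78): size=4
11. enqueue(26): size=5
12. enqueue(71): size=6
13. enqueue(80): size=6=cap → OVERFLOW (fail)
14. enqueue(38): size=6=cap → OVERFLOW (fail)
15. enqueue(18): size=6=cap → OVERFLOW (fail)
16. enqueue(3): size=6=cap → OVERFLOW (fail)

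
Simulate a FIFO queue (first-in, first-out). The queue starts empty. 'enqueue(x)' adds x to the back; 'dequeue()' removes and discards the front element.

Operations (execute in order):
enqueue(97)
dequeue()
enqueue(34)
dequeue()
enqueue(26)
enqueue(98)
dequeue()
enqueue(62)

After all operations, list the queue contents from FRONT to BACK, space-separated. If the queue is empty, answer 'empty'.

Answer: 98 62

Derivation:
enqueue(97): [97]
dequeue(): []
enqueue(34): [34]
dequeue(): []
enqueue(26): [26]
enqueue(98): [26, 98]
dequeue(): [98]
enqueue(62): [98, 62]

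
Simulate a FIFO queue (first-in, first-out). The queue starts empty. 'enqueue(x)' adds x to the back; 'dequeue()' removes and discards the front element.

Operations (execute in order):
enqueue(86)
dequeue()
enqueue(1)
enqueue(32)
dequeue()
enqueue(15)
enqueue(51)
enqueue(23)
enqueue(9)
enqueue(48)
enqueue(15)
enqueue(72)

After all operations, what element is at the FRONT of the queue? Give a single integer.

Answer: 32

Derivation:
enqueue(86): queue = [86]
dequeue(): queue = []
enqueue(1): queue = [1]
enqueue(32): queue = [1, 32]
dequeue(): queue = [32]
enqueue(15): queue = [32, 15]
enqueue(51): queue = [32, 15, 51]
enqueue(23): queue = [32, 15, 51, 23]
enqueue(9): queue = [32, 15, 51, 23, 9]
enqueue(48): queue = [32, 15, 51, 23, 9, 48]
enqueue(15): queue = [32, 15, 51, 23, 9, 48, 15]
enqueue(72): queue = [32, 15, 51, 23, 9, 48, 15, 72]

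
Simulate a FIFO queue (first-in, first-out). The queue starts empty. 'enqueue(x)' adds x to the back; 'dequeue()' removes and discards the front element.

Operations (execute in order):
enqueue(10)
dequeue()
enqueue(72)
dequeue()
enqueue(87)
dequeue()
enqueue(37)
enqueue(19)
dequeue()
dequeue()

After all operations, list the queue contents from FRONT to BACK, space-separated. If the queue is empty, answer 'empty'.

enqueue(10): [10]
dequeue(): []
enqueue(72): [72]
dequeue(): []
enqueue(87): [87]
dequeue(): []
enqueue(37): [37]
enqueue(19): [37, 19]
dequeue(): [19]
dequeue(): []

Answer: empty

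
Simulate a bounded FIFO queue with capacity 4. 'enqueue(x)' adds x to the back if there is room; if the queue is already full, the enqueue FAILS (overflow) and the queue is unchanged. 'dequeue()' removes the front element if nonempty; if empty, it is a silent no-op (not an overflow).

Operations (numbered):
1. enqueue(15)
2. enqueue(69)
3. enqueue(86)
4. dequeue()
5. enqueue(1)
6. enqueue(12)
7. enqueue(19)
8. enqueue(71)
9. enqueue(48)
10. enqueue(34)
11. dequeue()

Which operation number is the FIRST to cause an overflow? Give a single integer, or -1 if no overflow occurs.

1. enqueue(15): size=1
2. enqueue(69): size=2
3. enqueue(86): size=3
4. dequeue(): size=2
5. enqueue(1): size=3
6. enqueue(12): size=4
7. enqueue(19): size=4=cap → OVERFLOW (fail)
8. enqueue(71): size=4=cap → OVERFLOW (fail)
9. enqueue(48): size=4=cap → OVERFLOW (fail)
10. enqueue(34): size=4=cap → OVERFLOW (fail)
11. dequeue(): size=3

Answer: 7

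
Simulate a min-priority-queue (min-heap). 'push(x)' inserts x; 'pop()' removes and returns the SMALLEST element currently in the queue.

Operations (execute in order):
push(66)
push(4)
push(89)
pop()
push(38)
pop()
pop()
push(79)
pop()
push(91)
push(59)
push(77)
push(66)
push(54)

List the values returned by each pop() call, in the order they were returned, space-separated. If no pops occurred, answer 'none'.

push(66): heap contents = [66]
push(4): heap contents = [4, 66]
push(89): heap contents = [4, 66, 89]
pop() → 4: heap contents = [66, 89]
push(38): heap contents = [38, 66, 89]
pop() → 38: heap contents = [66, 89]
pop() → 66: heap contents = [89]
push(79): heap contents = [79, 89]
pop() → 79: heap contents = [89]
push(91): heap contents = [89, 91]
push(59): heap contents = [59, 89, 91]
push(77): heap contents = [59, 77, 89, 91]
push(66): heap contents = [59, 66, 77, 89, 91]
push(54): heap contents = [54, 59, 66, 77, 89, 91]

Answer: 4 38 66 79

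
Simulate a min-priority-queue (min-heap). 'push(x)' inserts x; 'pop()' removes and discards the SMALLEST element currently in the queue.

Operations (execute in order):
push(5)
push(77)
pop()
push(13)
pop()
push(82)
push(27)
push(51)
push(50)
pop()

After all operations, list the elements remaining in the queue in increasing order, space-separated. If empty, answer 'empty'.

Answer: 50 51 77 82

Derivation:
push(5): heap contents = [5]
push(77): heap contents = [5, 77]
pop() → 5: heap contents = [77]
push(13): heap contents = [13, 77]
pop() → 13: heap contents = [77]
push(82): heap contents = [77, 82]
push(27): heap contents = [27, 77, 82]
push(51): heap contents = [27, 51, 77, 82]
push(50): heap contents = [27, 50, 51, 77, 82]
pop() → 27: heap contents = [50, 51, 77, 82]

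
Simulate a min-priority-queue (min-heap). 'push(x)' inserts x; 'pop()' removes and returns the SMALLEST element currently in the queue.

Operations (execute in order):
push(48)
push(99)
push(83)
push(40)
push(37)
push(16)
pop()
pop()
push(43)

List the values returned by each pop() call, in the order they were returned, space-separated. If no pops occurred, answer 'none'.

Answer: 16 37

Derivation:
push(48): heap contents = [48]
push(99): heap contents = [48, 99]
push(83): heap contents = [48, 83, 99]
push(40): heap contents = [40, 48, 83, 99]
push(37): heap contents = [37, 40, 48, 83, 99]
push(16): heap contents = [16, 37, 40, 48, 83, 99]
pop() → 16: heap contents = [37, 40, 48, 83, 99]
pop() → 37: heap contents = [40, 48, 83, 99]
push(43): heap contents = [40, 43, 48, 83, 99]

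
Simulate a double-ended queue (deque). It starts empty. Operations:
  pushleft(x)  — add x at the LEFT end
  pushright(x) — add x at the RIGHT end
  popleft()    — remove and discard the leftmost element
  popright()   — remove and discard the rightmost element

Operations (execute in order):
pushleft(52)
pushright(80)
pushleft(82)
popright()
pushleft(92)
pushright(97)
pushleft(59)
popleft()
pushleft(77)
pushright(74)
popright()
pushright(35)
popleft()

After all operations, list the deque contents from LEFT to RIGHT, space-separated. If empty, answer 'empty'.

Answer: 92 82 52 97 35

Derivation:
pushleft(52): [52]
pushright(80): [52, 80]
pushleft(82): [82, 52, 80]
popright(): [82, 52]
pushleft(92): [92, 82, 52]
pushright(97): [92, 82, 52, 97]
pushleft(59): [59, 92, 82, 52, 97]
popleft(): [92, 82, 52, 97]
pushleft(77): [77, 92, 82, 52, 97]
pushright(74): [77, 92, 82, 52, 97, 74]
popright(): [77, 92, 82, 52, 97]
pushright(35): [77, 92, 82, 52, 97, 35]
popleft(): [92, 82, 52, 97, 35]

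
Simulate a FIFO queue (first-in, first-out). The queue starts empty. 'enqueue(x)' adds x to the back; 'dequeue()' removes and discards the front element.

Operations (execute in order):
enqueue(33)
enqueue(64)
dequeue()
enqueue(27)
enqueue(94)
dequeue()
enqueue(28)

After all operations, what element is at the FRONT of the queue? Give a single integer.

enqueue(33): queue = [33]
enqueue(64): queue = [33, 64]
dequeue(): queue = [64]
enqueue(27): queue = [64, 27]
enqueue(94): queue = [64, 27, 94]
dequeue(): queue = [27, 94]
enqueue(28): queue = [27, 94, 28]

Answer: 27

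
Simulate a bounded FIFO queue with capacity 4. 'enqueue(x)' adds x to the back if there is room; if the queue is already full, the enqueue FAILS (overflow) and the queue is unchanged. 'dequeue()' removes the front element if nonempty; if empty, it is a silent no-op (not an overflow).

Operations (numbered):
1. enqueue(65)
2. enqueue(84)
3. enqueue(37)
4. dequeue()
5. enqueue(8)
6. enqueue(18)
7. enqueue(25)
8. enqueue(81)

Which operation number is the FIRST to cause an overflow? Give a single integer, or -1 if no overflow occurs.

1. enqueue(65): size=1
2. enqueue(84): size=2
3. enqueue(37): size=3
4. dequeue(): size=2
5. enqueue(8): size=3
6. enqueue(18): size=4
7. enqueue(25): size=4=cap → OVERFLOW (fail)
8. enqueue(81): size=4=cap → OVERFLOW (fail)

Answer: 7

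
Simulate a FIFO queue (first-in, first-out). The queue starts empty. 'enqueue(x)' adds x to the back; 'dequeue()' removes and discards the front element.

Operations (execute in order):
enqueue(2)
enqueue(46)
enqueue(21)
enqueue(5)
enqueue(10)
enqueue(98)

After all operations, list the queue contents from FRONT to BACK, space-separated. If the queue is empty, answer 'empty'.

Answer: 2 46 21 5 10 98

Derivation:
enqueue(2): [2]
enqueue(46): [2, 46]
enqueue(21): [2, 46, 21]
enqueue(5): [2, 46, 21, 5]
enqueue(10): [2, 46, 21, 5, 10]
enqueue(98): [2, 46, 21, 5, 10, 98]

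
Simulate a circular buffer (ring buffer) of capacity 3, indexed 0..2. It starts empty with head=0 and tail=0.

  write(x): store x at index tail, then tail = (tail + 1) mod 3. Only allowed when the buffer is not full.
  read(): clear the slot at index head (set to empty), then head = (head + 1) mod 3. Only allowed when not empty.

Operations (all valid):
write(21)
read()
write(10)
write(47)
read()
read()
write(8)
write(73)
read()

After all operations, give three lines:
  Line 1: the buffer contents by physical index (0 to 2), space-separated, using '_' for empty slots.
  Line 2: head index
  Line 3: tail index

Answer: _ 73 _
1
2

Derivation:
write(21): buf=[21 _ _], head=0, tail=1, size=1
read(): buf=[_ _ _], head=1, tail=1, size=0
write(10): buf=[_ 10 _], head=1, tail=2, size=1
write(47): buf=[_ 10 47], head=1, tail=0, size=2
read(): buf=[_ _ 47], head=2, tail=0, size=1
read(): buf=[_ _ _], head=0, tail=0, size=0
write(8): buf=[8 _ _], head=0, tail=1, size=1
write(73): buf=[8 73 _], head=0, tail=2, size=2
read(): buf=[_ 73 _], head=1, tail=2, size=1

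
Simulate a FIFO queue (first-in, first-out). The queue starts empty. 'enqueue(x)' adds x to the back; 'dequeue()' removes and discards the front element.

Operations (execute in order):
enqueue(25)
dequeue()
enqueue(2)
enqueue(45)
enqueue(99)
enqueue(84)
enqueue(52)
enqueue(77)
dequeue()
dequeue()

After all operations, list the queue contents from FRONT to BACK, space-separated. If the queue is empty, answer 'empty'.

enqueue(25): [25]
dequeue(): []
enqueue(2): [2]
enqueue(45): [2, 45]
enqueue(99): [2, 45, 99]
enqueue(84): [2, 45, 99, 84]
enqueue(52): [2, 45, 99, 84, 52]
enqueue(77): [2, 45, 99, 84, 52, 77]
dequeue(): [45, 99, 84, 52, 77]
dequeue(): [99, 84, 52, 77]

Answer: 99 84 52 77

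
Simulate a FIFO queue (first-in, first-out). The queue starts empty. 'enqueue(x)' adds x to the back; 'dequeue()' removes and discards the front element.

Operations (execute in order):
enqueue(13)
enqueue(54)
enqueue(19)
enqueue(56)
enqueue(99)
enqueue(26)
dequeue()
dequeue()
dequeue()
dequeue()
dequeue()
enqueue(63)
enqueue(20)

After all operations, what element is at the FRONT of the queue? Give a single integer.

enqueue(13): queue = [13]
enqueue(54): queue = [13, 54]
enqueue(19): queue = [13, 54, 19]
enqueue(56): queue = [13, 54, 19, 56]
enqueue(99): queue = [13, 54, 19, 56, 99]
enqueue(26): queue = [13, 54, 19, 56, 99, 26]
dequeue(): queue = [54, 19, 56, 99, 26]
dequeue(): queue = [19, 56, 99, 26]
dequeue(): queue = [56, 99, 26]
dequeue(): queue = [99, 26]
dequeue(): queue = [26]
enqueue(63): queue = [26, 63]
enqueue(20): queue = [26, 63, 20]

Answer: 26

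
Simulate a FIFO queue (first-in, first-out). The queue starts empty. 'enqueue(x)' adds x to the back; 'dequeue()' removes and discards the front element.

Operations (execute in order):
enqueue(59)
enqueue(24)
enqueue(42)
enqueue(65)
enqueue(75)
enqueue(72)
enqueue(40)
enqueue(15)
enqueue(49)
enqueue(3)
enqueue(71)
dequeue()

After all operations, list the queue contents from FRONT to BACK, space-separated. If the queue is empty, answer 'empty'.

Answer: 24 42 65 75 72 40 15 49 3 71

Derivation:
enqueue(59): [59]
enqueue(24): [59, 24]
enqueue(42): [59, 24, 42]
enqueue(65): [59, 24, 42, 65]
enqueue(75): [59, 24, 42, 65, 75]
enqueue(72): [59, 24, 42, 65, 75, 72]
enqueue(40): [59, 24, 42, 65, 75, 72, 40]
enqueue(15): [59, 24, 42, 65, 75, 72, 40, 15]
enqueue(49): [59, 24, 42, 65, 75, 72, 40, 15, 49]
enqueue(3): [59, 24, 42, 65, 75, 72, 40, 15, 49, 3]
enqueue(71): [59, 24, 42, 65, 75, 72, 40, 15, 49, 3, 71]
dequeue(): [24, 42, 65, 75, 72, 40, 15, 49, 3, 71]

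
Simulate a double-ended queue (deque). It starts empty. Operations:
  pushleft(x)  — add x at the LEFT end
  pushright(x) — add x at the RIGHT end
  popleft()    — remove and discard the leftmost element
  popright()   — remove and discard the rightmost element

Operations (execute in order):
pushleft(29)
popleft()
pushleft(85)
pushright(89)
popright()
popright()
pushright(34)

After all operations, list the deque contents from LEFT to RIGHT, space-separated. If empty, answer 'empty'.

Answer: 34

Derivation:
pushleft(29): [29]
popleft(): []
pushleft(85): [85]
pushright(89): [85, 89]
popright(): [85]
popright(): []
pushright(34): [34]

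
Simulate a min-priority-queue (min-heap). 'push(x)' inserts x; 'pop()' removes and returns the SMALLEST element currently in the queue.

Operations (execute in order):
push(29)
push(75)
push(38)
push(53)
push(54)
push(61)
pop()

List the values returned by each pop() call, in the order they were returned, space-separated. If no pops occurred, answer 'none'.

Answer: 29

Derivation:
push(29): heap contents = [29]
push(75): heap contents = [29, 75]
push(38): heap contents = [29, 38, 75]
push(53): heap contents = [29, 38, 53, 75]
push(54): heap contents = [29, 38, 53, 54, 75]
push(61): heap contents = [29, 38, 53, 54, 61, 75]
pop() → 29: heap contents = [38, 53, 54, 61, 75]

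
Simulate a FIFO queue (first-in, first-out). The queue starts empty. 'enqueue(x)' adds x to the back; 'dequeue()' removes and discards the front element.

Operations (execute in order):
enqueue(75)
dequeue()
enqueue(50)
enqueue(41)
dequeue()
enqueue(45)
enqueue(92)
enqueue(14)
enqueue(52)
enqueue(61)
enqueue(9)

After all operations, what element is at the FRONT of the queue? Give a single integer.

Answer: 41

Derivation:
enqueue(75): queue = [75]
dequeue(): queue = []
enqueue(50): queue = [50]
enqueue(41): queue = [50, 41]
dequeue(): queue = [41]
enqueue(45): queue = [41, 45]
enqueue(92): queue = [41, 45, 92]
enqueue(14): queue = [41, 45, 92, 14]
enqueue(52): queue = [41, 45, 92, 14, 52]
enqueue(61): queue = [41, 45, 92, 14, 52, 61]
enqueue(9): queue = [41, 45, 92, 14, 52, 61, 9]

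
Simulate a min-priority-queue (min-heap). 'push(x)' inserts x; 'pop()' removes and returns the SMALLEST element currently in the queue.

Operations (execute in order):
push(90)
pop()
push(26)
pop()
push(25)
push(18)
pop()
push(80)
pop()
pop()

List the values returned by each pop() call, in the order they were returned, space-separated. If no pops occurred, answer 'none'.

push(90): heap contents = [90]
pop() → 90: heap contents = []
push(26): heap contents = [26]
pop() → 26: heap contents = []
push(25): heap contents = [25]
push(18): heap contents = [18, 25]
pop() → 18: heap contents = [25]
push(80): heap contents = [25, 80]
pop() → 25: heap contents = [80]
pop() → 80: heap contents = []

Answer: 90 26 18 25 80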